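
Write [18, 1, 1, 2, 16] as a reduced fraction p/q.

1525/82

Using pₖ = aₖpₖ₋₁ + pₖ₋₂ and qₖ = aₖqₖ₋₁ + qₖ₋₂:
  k=0: a=18, p=18, q=1
  k=1: a=1, p=19, q=1
  k=2: a=1, p=37, q=2
  k=3: a=2, p=93, q=5
  k=4: a=16, p=1525, q=82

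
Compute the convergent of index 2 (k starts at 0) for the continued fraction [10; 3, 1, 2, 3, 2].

Using pₖ = aₖpₖ₋₁ + pₖ₋₂, qₖ = aₖqₖ₋₁ + qₖ₋₂ (with p₋₁=1, p₋₂=0, q₋₁=0, q₋₂=1):
  k=0: a=10, p=10, q=1
  k=1: a=3, p=31, q=3
  k=2: a=1, p=41, q=4

41/4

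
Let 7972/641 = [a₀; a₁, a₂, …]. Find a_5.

7972 = 12·641 + 280   →  a_0 = 12
641 = 2·280 + 81   →  a_1 = 2
280 = 3·81 + 37   →  a_2 = 3
81 = 2·37 + 7   →  a_3 = 2
37 = 5·7 + 2   →  a_4 = 5
7 = 3·2 + 1   →  a_5 = 3

3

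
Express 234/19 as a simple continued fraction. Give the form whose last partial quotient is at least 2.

[12; 3, 6]

234 = 12*19 + 6
19 = 3*6 + 1
6 = 6*1 + 0  (stop)
So 234/19 = [12; 3, 6].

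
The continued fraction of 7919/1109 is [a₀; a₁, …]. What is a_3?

5

7919 = 7·1109 + 156   →  a_0 = 7
1109 = 7·156 + 17   →  a_1 = 7
156 = 9·17 + 3   →  a_2 = 9
17 = 5·3 + 2   →  a_3 = 5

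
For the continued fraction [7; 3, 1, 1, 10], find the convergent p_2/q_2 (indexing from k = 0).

29/4

Using pₖ = aₖpₖ₋₁ + pₖ₋₂, qₖ = aₖqₖ₋₁ + qₖ₋₂ (with p₋₁=1, p₋₂=0, q₋₁=0, q₋₂=1):
  k=0: a=7, p=7, q=1
  k=1: a=3, p=22, q=3
  k=2: a=1, p=29, q=4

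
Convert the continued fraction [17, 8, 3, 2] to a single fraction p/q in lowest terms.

Using pₖ = aₖpₖ₋₁ + pₖ₋₂ and qₖ = aₖqₖ₋₁ + qₖ₋₂:
  k=0: a=17, p=17, q=1
  k=1: a=8, p=137, q=8
  k=2: a=3, p=428, q=25
  k=3: a=2, p=993, q=58

993/58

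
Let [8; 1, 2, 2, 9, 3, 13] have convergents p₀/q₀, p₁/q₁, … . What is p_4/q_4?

Using pₖ = aₖpₖ₋₁ + pₖ₋₂, qₖ = aₖqₖ₋₁ + qₖ₋₂ (with p₋₁=1, p₋₂=0, q₋₁=0, q₋₂=1):
  k=0: a=8, p=8, q=1
  k=1: a=1, p=9, q=1
  k=2: a=2, p=26, q=3
  k=3: a=2, p=61, q=7
  k=4: a=9, p=575, q=66

575/66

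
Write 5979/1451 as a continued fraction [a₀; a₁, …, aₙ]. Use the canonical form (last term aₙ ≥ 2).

[4; 8, 3, 2, 3, 7]

5979 = 4·1451 + 175
1451 = 8·175 + 51
175 = 3·51 + 22
51 = 2·22 + 7
22 = 3·7 + 1
7 = 7·1 + 0  (stop)
So 5979/1451 = [4; 8, 3, 2, 3, 7].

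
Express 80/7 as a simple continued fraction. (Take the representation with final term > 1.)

[11; 2, 3]

80 = 11·7 + 3
7 = 2·3 + 1
3 = 3·1 + 0  (stop)
So 80/7 = [11; 2, 3].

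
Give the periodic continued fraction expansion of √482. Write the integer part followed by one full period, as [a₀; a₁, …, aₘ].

[21; 1, 20, 1, 42]

a₀ = ⌊√482⌋ = 21.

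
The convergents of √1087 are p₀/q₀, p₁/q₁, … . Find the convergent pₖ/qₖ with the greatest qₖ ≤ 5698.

71775/2177

√1087 = [32; 1, 31, 1, 64, …] (period length 4).
Convergents:
  p_0/q_0 = 32/1
  p_1/q_1 = 33/1
  p_2/q_2 = 1055/32
  p_3/q_3 = 1088/33
  p_4/q_4 = 70687/2144
  p_5/q_5 = 71775/2177
  p_6/q_6 = 2295712/69631
q_5 = 2177 ≤ 5698 < 69631 = q_6, so the answer is 71775/2177.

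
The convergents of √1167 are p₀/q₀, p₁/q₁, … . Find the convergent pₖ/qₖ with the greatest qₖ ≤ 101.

√1167 = [34; 6, 5, 11, 5, 6, 68, …] (period length 6).
Convergents:
  p_0/q_0 = 34/1
  p_1/q_1 = 205/6
  p_2/q_2 = 1059/31
  p_3/q_3 = 11854/347
q_2 = 31 ≤ 101 < 347 = q_3, so the answer is 1059/31.

1059/31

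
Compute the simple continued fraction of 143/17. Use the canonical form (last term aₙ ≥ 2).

143 = 8*17 + 7
17 = 2*7 + 3
7 = 2*3 + 1
3 = 3*1 + 0  (stop)
So 143/17 = [8; 2, 2, 3].

[8; 2, 2, 3]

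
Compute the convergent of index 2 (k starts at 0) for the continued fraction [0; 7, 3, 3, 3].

3/22

Using pₖ = aₖpₖ₋₁ + pₖ₋₂, qₖ = aₖqₖ₋₁ + qₖ₋₂ (with p₋₁=1, p₋₂=0, q₋₁=0, q₋₂=1):
  k=0: a=0, p=0, q=1
  k=1: a=7, p=1, q=7
  k=2: a=3, p=3, q=22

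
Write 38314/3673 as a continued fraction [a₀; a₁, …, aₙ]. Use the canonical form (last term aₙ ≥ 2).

38314 = 10*3673 + 1584
3673 = 2*1584 + 505
1584 = 3*505 + 69
505 = 7*69 + 22
69 = 3*22 + 3
22 = 7*3 + 1
3 = 3*1 + 0  (stop)
So 38314/3673 = [10; 2, 3, 7, 3, 7, 3].

[10; 2, 3, 7, 3, 7, 3]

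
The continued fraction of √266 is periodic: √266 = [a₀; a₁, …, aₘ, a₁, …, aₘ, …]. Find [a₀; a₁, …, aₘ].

a₀ = ⌊√266⌋ = 16.
With m₀=0, d₀=1 and mₖ₊₁ = dₖaₖ − mₖ, dₖ₊₁ = (n − mₖ₊₁²)/dₖ, aₖ₊₁ = ⌊(a₀+mₖ₊₁)/dₖ₊₁⌋:
  k=1: m=16, d=10, a=3
  k=2: m=14, d=7, a=4
  k=3: m=14, d=10, a=3
  k=4: m=16, d=1, a=32
d=1 and a=2a₀=32 at k=4, so the next step gives (m, d) = (16, 10) again — its k=1 value — and the period has length 4.

[16; 3, 4, 3, 32]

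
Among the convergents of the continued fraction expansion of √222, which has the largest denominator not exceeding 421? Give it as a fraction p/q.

√222 = [14; 1, 8, 1, 28, …] (period length 4).
Convergents:
  p_0/q_0 = 14/1
  p_1/q_1 = 15/1
  p_2/q_2 = 134/9
  p_3/q_3 = 149/10
  p_4/q_4 = 4306/289
  p_5/q_5 = 4455/299
  p_6/q_6 = 39946/2681
q_5 = 299 ≤ 421 < 2681 = q_6, so the answer is 4455/299.

4455/299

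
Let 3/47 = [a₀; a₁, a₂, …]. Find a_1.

3 = 0·47 + 3   →  a_0 = 0
47 = 15·3 + 2   →  a_1 = 15

15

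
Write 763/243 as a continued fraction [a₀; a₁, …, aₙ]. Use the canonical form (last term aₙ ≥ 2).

763 = 3*243 + 34
243 = 7*34 + 5
34 = 6*5 + 4
5 = 1*4 + 1
4 = 4*1 + 0  (stop)
So 763/243 = [3; 7, 6, 1, 4].

[3; 7, 6, 1, 4]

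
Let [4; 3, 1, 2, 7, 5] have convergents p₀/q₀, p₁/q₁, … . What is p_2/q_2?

17/4

Using pₖ = aₖpₖ₋₁ + pₖ₋₂, qₖ = aₖqₖ₋₁ + qₖ₋₂ (with p₋₁=1, p₋₂=0, q₋₁=0, q₋₂=1):
  k=0: a=4, p=4, q=1
  k=1: a=3, p=13, q=3
  k=2: a=1, p=17, q=4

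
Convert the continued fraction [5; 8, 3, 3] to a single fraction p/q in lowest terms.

425/83

Fold from the inside: start with 3/1.
  3 + 1/3 = 10/3
  8 + 3/10 = 83/10
  5 + 10/83 = 425/83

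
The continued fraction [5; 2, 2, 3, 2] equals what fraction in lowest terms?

211/39

Fold from the inside: start with 2/1.
  3 + 1/2 = 7/2
  2 + 2/7 = 16/7
  2 + 7/16 = 39/16
  5 + 16/39 = 211/39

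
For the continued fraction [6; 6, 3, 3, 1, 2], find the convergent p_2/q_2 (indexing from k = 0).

117/19

Using pₖ = aₖpₖ₋₁ + pₖ₋₂, qₖ = aₖqₖ₋₁ + qₖ₋₂ (with p₋₁=1, p₋₂=0, q₋₁=0, q₋₂=1):
  k=0: a=6, p=6, q=1
  k=1: a=6, p=37, q=6
  k=2: a=3, p=117, q=19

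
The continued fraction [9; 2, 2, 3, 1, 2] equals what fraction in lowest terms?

Fold from the inside: start with 2/1.
  1 + 1/2 = 3/2
  3 + 2/3 = 11/3
  2 + 3/11 = 25/11
  2 + 11/25 = 61/25
  9 + 25/61 = 574/61

574/61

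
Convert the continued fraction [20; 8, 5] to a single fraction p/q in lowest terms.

Using pₖ = aₖpₖ₋₁ + pₖ₋₂ and qₖ = aₖqₖ₋₁ + qₖ₋₂:
  k=0: a=20, p=20, q=1
  k=1: a=8, p=161, q=8
  k=2: a=5, p=825, q=41

825/41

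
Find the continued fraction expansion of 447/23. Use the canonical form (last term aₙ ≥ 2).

[19; 2, 3, 3]

447 = 19×23 + 10
23 = 2×10 + 3
10 = 3×3 + 1
3 = 3×1 + 0  (stop)
So 447/23 = [19; 2, 3, 3].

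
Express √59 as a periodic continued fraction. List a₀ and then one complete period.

a₀ = ⌊√59⌋ = 7.
With m₀=0, d₀=1 and mₖ₊₁ = dₖaₖ − mₖ, dₖ₊₁ = (n − mₖ₊₁²)/dₖ, aₖ₊₁ = ⌊(a₀+mₖ₊₁)/dₖ₊₁⌋:
  k=1: m=7, d=10, a=1
  k=2: m=3, d=5, a=2
  k=3: m=7, d=2, a=7
  k=4: m=7, d=5, a=2
  k=5: m=3, d=10, a=1
  k=6: m=7, d=1, a=14
d=1 and a=2a₀=14 at k=6, so the next step gives (m, d) = (7, 10) again — its k=1 value — and the period has length 6.

[7; 1, 2, 7, 2, 1, 14]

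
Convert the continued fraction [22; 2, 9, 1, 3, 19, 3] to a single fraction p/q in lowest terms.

108310/4819

Fold from the inside: start with 3/1.
  19 + 1/3 = 58/3
  3 + 3/58 = 177/58
  1 + 58/177 = 235/177
  9 + 177/235 = 2292/235
  2 + 235/2292 = 4819/2292
  22 + 2292/4819 = 108310/4819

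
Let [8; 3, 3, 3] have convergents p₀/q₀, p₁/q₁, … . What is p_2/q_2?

83/10

Using pₖ = aₖpₖ₋₁ + pₖ₋₂, qₖ = aₖqₖ₋₁ + qₖ₋₂ (with p₋₁=1, p₋₂=0, q₋₁=0, q₋₂=1):
  k=0: a=8, p=8, q=1
  k=1: a=3, p=25, q=3
  k=2: a=3, p=83, q=10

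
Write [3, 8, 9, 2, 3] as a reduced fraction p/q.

Using pₖ = aₖpₖ₋₁ + pₖ₋₂ and qₖ = aₖqₖ₋₁ + qₖ₋₂:
  k=0: a=3, p=3, q=1
  k=1: a=8, p=25, q=8
  k=2: a=9, p=228, q=73
  k=3: a=2, p=481, q=154
  k=4: a=3, p=1671, q=535

1671/535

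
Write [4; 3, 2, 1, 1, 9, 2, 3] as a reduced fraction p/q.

Fold from the inside: start with 3/1.
  2 + 1/3 = 7/3
  9 + 3/7 = 66/7
  1 + 7/66 = 73/66
  1 + 66/73 = 139/73
  2 + 73/139 = 351/139
  3 + 139/351 = 1192/351
  4 + 351/1192 = 5119/1192

5119/1192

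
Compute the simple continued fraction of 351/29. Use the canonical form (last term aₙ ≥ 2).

[12; 9, 1, 2]

351 = 12*29 + 3
29 = 9*3 + 2
3 = 1*2 + 1
2 = 2*1 + 0  (stop)
So 351/29 = [12; 9, 1, 2].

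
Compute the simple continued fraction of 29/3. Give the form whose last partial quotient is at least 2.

[9; 1, 2]

29 = 9·3 + 2
3 = 1·2 + 1
2 = 2·1 + 0  (stop)
So 29/3 = [9; 1, 2].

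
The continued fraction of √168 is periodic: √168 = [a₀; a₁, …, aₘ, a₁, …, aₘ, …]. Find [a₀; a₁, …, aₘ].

[12; 1, 24]

a₀ = ⌊√168⌋ = 12.
With m₀=0, d₀=1 and mₖ₊₁ = dₖaₖ − mₖ, dₖ₊₁ = (n − mₖ₊₁²)/dₖ, aₖ₊₁ = ⌊(a₀+mₖ₊₁)/dₖ₊₁⌋:
  k=1: m=12, d=24, a=1
  k=2: m=12, d=1, a=24
d=1 and a=2a₀=24 at k=2, so the next step gives (m, d) = (12, 24) again — its k=1 value — and the period has length 2.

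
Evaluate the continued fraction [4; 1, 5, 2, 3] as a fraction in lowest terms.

Fold from the inside: start with 3/1.
  2 + 1/3 = 7/3
  5 + 3/7 = 38/7
  1 + 7/38 = 45/38
  4 + 38/45 = 218/45

218/45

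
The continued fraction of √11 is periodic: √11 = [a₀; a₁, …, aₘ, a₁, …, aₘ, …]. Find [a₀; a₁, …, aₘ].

[3; 3, 6]

a₀ = ⌊√11⌋ = 3.
With m₀=0, d₀=1 and mₖ₊₁ = dₖaₖ − mₖ, dₖ₊₁ = (n − mₖ₊₁²)/dₖ, aₖ₊₁ = ⌊(a₀+mₖ₊₁)/dₖ₊₁⌋:
  k=1: m=3, d=2, a=3
  k=2: m=3, d=1, a=6
d=1 and a=2a₀=6 at k=2, so the next step gives (m, d) = (3, 2) again — its k=1 value — and the period has length 2.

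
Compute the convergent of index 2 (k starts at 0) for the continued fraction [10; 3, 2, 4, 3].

Using pₖ = aₖpₖ₋₁ + pₖ₋₂, qₖ = aₖqₖ₋₁ + qₖ₋₂ (with p₋₁=1, p₋₂=0, q₋₁=0, q₋₂=1):
  k=0: a=10, p=10, q=1
  k=1: a=3, p=31, q=3
  k=2: a=2, p=72, q=7

72/7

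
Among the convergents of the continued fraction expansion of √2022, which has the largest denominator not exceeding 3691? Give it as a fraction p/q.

121365/2699

√2022 = [44; 1, 28, 1, 88, …] (period length 4).
Convergents:
  p_0/q_0 = 44/1
  p_1/q_1 = 45/1
  p_2/q_2 = 1304/29
  p_3/q_3 = 1349/30
  p_4/q_4 = 120016/2669
  p_5/q_5 = 121365/2699
  p_6/q_6 = 3518236/78241
q_5 = 2699 ≤ 3691 < 78241 = q_6, so the answer is 121365/2699.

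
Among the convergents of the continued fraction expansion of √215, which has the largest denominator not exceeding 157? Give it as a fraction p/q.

√215 = [14; 1, 1, 1, 28, …] (period length 4).
Convergents:
  p_0/q_0 = 14/1
  p_1/q_1 = 15/1
  p_2/q_2 = 29/2
  p_3/q_3 = 44/3
  p_4/q_4 = 1261/86
  p_5/q_5 = 1305/89
  p_6/q_6 = 2566/175
q_5 = 89 ≤ 157 < 175 = q_6, so the answer is 1305/89.

1305/89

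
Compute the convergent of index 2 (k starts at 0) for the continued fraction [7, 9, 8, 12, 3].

Using pₖ = aₖpₖ₋₁ + pₖ₋₂, qₖ = aₖqₖ₋₁ + qₖ₋₂ (with p₋₁=1, p₋₂=0, q₋₁=0, q₋₂=1):
  k=0: a=7, p=7, q=1
  k=1: a=9, p=64, q=9
  k=2: a=8, p=519, q=73

519/73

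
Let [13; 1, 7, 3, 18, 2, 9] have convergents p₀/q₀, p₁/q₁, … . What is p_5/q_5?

Using pₖ = aₖpₖ₋₁ + pₖ₋₂, qₖ = aₖqₖ₋₁ + qₖ₋₂ (with p₋₁=1, p₋₂=0, q₋₁=0, q₋₂=1):
  k=0: a=13, p=13, q=1
  k=1: a=1, p=14, q=1
  k=2: a=7, p=111, q=8
  k=3: a=3, p=347, q=25
  k=4: a=18, p=6357, q=458
  k=5: a=2, p=13061, q=941

13061/941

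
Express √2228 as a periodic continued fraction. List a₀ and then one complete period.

[47; 4, 1, 22, 1, 4, 94]

a₀ = ⌊√2228⌋ = 47.
With m₀=0, d₀=1 and mₖ₊₁ = dₖaₖ − mₖ, dₖ₊₁ = (n − mₖ₊₁²)/dₖ, aₖ₊₁ = ⌊(a₀+mₖ₊₁)/dₖ₊₁⌋:
  k=1: m=47, d=19, a=4
  k=2: m=29, d=73, a=1
  k=3: m=44, d=4, a=22
  k=4: m=44, d=73, a=1
  k=5: m=29, d=19, a=4
  k=6: m=47, d=1, a=94
d=1 and a=2a₀=94 at k=6, so the next step gives (m, d) = (47, 19) again — its k=1 value — and the period has length 6.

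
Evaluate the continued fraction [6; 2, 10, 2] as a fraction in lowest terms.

285/44

Using pₖ = aₖpₖ₋₁ + pₖ₋₂ and qₖ = aₖqₖ₋₁ + qₖ₋₂:
  k=0: a=6, p=6, q=1
  k=1: a=2, p=13, q=2
  k=2: a=10, p=136, q=21
  k=3: a=2, p=285, q=44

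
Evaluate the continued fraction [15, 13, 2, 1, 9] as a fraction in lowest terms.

Using pₖ = aₖpₖ₋₁ + pₖ₋₂ and qₖ = aₖqₖ₋₁ + qₖ₋₂:
  k=0: a=15, p=15, q=1
  k=1: a=13, p=196, q=13
  k=2: a=2, p=407, q=27
  k=3: a=1, p=603, q=40
  k=4: a=9, p=5834, q=387

5834/387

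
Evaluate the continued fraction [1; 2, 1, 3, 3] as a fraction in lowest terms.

49/36

Using pₖ = aₖpₖ₋₁ + pₖ₋₂ and qₖ = aₖqₖ₋₁ + qₖ₋₂:
  k=0: a=1, p=1, q=1
  k=1: a=2, p=3, q=2
  k=2: a=1, p=4, q=3
  k=3: a=3, p=15, q=11
  k=4: a=3, p=49, q=36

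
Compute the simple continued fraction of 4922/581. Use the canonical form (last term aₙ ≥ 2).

[8; 2, 8, 3, 3, 3]

4922 = 8·581 + 274
581 = 2·274 + 33
274 = 8·33 + 10
33 = 3·10 + 3
10 = 3·3 + 1
3 = 3·1 + 0  (stop)
So 4922/581 = [8; 2, 8, 3, 3, 3].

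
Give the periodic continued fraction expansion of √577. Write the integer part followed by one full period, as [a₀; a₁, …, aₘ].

a₀ = ⌊√577⌋ = 24.
With m₀=0, d₀=1 and mₖ₊₁ = dₖaₖ − mₖ, dₖ₊₁ = (n − mₖ₊₁²)/dₖ, aₖ₊₁ = ⌊(a₀+mₖ₊₁)/dₖ₊₁⌋:
  k=1: m=24, d=1, a=48
d=1 and a=2a₀=48 at k=1, so the next step gives (m, d) = (24, 1) again — its k=1 value — and the period has length 1.

[24; 48]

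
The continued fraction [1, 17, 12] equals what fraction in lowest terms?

Fold from the inside: start with 12/1.
  17 + 1/12 = 205/12
  1 + 12/205 = 217/205

217/205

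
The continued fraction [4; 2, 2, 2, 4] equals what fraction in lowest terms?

234/53

Fold from the inside: start with 4/1.
  2 + 1/4 = 9/4
  2 + 4/9 = 22/9
  2 + 9/22 = 53/22
  4 + 22/53 = 234/53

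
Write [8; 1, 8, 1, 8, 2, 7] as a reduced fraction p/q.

12503/1405

Fold from the inside: start with 7/1.
  2 + 1/7 = 15/7
  8 + 7/15 = 127/15
  1 + 15/127 = 142/127
  8 + 127/142 = 1263/142
  1 + 142/1263 = 1405/1263
  8 + 1263/1405 = 12503/1405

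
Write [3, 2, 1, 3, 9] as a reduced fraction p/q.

343/102

Using pₖ = aₖpₖ₋₁ + pₖ₋₂ and qₖ = aₖqₖ₋₁ + qₖ₋₂:
  k=0: a=3, p=3, q=1
  k=1: a=2, p=7, q=2
  k=2: a=1, p=10, q=3
  k=3: a=3, p=37, q=11
  k=4: a=9, p=343, q=102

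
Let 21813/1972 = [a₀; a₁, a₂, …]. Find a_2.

21813 = 11·1972 + 121   →  a_0 = 11
1972 = 16·121 + 36   →  a_1 = 16
121 = 3·36 + 13   →  a_2 = 3

3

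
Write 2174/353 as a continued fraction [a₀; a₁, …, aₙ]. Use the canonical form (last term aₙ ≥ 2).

2174 = 6×353 + 56
353 = 6×56 + 17
56 = 3×17 + 5
17 = 3×5 + 2
5 = 2×2 + 1
2 = 2×1 + 0  (stop)
So 2174/353 = [6; 6, 3, 3, 2, 2].

[6; 6, 3, 3, 2, 2]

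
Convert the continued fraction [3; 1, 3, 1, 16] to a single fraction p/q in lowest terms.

319/84

Fold from the inside: start with 16/1.
  1 + 1/16 = 17/16
  3 + 16/17 = 67/17
  1 + 17/67 = 84/67
  3 + 67/84 = 319/84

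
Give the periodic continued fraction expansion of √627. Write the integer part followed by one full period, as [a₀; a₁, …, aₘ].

[25; 25, 50]

a₀ = ⌊√627⌋ = 25.
With m₀=0, d₀=1 and mₖ₊₁ = dₖaₖ − mₖ, dₖ₊₁ = (n − mₖ₊₁²)/dₖ, aₖ₊₁ = ⌊(a₀+mₖ₊₁)/dₖ₊₁⌋:
  k=1: m=25, d=2, a=25
  k=2: m=25, d=1, a=50
d=1 and a=2a₀=50 at k=2, so the next step gives (m, d) = (25, 2) again — its k=1 value — and the period has length 2.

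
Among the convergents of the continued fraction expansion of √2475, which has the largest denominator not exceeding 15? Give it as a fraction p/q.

199/4

√2475 = [49; 1, 2, 1, 98, …] (period length 4).
Convergents:
  p_0/q_0 = 49/1
  p_1/q_1 = 50/1
  p_2/q_2 = 149/3
  p_3/q_3 = 199/4
  p_4/q_4 = 19651/395
q_3 = 4 ≤ 15 < 395 = q_4, so the answer is 199/4.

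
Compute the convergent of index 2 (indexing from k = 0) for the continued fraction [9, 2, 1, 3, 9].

Using pₖ = aₖpₖ₋₁ + pₖ₋₂, qₖ = aₖqₖ₋₁ + qₖ₋₂ (with p₋₁=1, p₋₂=0, q₋₁=0, q₋₂=1):
  k=0: a=9, p=9, q=1
  k=1: a=2, p=19, q=2
  k=2: a=1, p=28, q=3

28/3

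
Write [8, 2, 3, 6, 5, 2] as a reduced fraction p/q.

4199/498

Fold from the inside: start with 2/1.
  5 + 1/2 = 11/2
  6 + 2/11 = 68/11
  3 + 11/68 = 215/68
  2 + 68/215 = 498/215
  8 + 215/498 = 4199/498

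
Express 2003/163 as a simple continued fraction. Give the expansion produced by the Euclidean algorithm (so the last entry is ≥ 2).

2003 = 12·163 + 47
163 = 3·47 + 22
47 = 2·22 + 3
22 = 7·3 + 1
3 = 3·1 + 0  (stop)
So 2003/163 = [12; 3, 2, 7, 3].

[12; 3, 2, 7, 3]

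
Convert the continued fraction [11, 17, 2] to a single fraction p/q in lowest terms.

387/35

Fold from the inside: start with 2/1.
  17 + 1/2 = 35/2
  11 + 2/35 = 387/35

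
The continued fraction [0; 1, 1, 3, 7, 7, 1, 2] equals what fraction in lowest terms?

679/1194

Using pₖ = aₖpₖ₋₁ + pₖ₋₂ and qₖ = aₖqₖ₋₁ + qₖ₋₂:
  k=0: a=0, p=0, q=1
  k=1: a=1, p=1, q=1
  k=2: a=1, p=1, q=2
  k=3: a=3, p=4, q=7
  k=4: a=7, p=29, q=51
  k=5: a=7, p=207, q=364
  k=6: a=1, p=236, q=415
  k=7: a=2, p=679, q=1194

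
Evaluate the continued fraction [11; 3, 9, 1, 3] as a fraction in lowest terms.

Fold from the inside: start with 3/1.
  1 + 1/3 = 4/3
  9 + 3/4 = 39/4
  3 + 4/39 = 121/39
  11 + 39/121 = 1370/121

1370/121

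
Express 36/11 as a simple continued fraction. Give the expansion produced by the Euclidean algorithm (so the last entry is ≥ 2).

36 = 3·11 + 3
11 = 3·3 + 2
3 = 1·2 + 1
2 = 2·1 + 0  (stop)
So 36/11 = [3; 3, 1, 2].

[3; 3, 1, 2]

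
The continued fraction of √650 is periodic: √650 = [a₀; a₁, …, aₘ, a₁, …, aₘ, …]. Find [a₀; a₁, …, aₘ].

[25; 2, 50]

a₀ = ⌊√650⌋ = 25.
With m₀=0, d₀=1 and mₖ₊₁ = dₖaₖ − mₖ, dₖ₊₁ = (n − mₖ₊₁²)/dₖ, aₖ₊₁ = ⌊(a₀+mₖ₊₁)/dₖ₊₁⌋:
  k=1: m=25, d=25, a=2
  k=2: m=25, d=1, a=50
d=1 and a=2a₀=50 at k=2, so the next step gives (m, d) = (25, 25) again — its k=1 value — and the period has length 2.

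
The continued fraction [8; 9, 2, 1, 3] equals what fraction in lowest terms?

835/103

Using pₖ = aₖpₖ₋₁ + pₖ₋₂ and qₖ = aₖqₖ₋₁ + qₖ₋₂:
  k=0: a=8, p=8, q=1
  k=1: a=9, p=73, q=9
  k=2: a=2, p=154, q=19
  k=3: a=1, p=227, q=28
  k=4: a=3, p=835, q=103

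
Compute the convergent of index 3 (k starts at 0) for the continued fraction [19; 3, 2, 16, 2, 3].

Using pₖ = aₖpₖ₋₁ + pₖ₋₂, qₖ = aₖqₖ₋₁ + qₖ₋₂ (with p₋₁=1, p₋₂=0, q₋₁=0, q₋₂=1):
  k=0: a=19, p=19, q=1
  k=1: a=3, p=58, q=3
  k=2: a=2, p=135, q=7
  k=3: a=16, p=2218, q=115

2218/115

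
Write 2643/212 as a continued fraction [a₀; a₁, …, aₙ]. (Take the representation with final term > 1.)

2643 = 12*212 + 99
212 = 2*99 + 14
99 = 7*14 + 1
14 = 14*1 + 0  (stop)
So 2643/212 = [12; 2, 7, 14].

[12; 2, 7, 14]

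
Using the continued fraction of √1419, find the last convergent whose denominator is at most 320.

√1419 = [37; 1, 2, 37, 2, 1, 74, …] (period length 6).
Convergents:
  p_0/q_0 = 37/1
  p_1/q_1 = 38/1
  p_2/q_2 = 113/3
  p_3/q_3 = 4219/112
  p_4/q_4 = 8551/227
  p_5/q_5 = 12770/339
q_4 = 227 ≤ 320 < 339 = q_5, so the answer is 8551/227.

8551/227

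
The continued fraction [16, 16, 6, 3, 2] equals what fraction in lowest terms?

Using pₖ = aₖpₖ₋₁ + pₖ₋₂ and qₖ = aₖqₖ₋₁ + qₖ₋₂:
  k=0: a=16, p=16, q=1
  k=1: a=16, p=257, q=16
  k=2: a=6, p=1558, q=97
  k=3: a=3, p=4931, q=307
  k=4: a=2, p=11420, q=711

11420/711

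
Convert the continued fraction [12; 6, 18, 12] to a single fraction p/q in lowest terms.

Fold from the inside: start with 12/1.
  18 + 1/12 = 217/12
  6 + 12/217 = 1314/217
  12 + 217/1314 = 15985/1314

15985/1314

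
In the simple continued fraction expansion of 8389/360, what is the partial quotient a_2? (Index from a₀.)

3

8389 = 23·360 + 109   →  a_0 = 23
360 = 3·109 + 33   →  a_1 = 3
109 = 3·33 + 10   →  a_2 = 3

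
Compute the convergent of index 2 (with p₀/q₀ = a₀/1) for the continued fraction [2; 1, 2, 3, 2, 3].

8/3

Using pₖ = aₖpₖ₋₁ + pₖ₋₂, qₖ = aₖqₖ₋₁ + qₖ₋₂ (with p₋₁=1, p₋₂=0, q₋₁=0, q₋₂=1):
  k=0: a=2, p=2, q=1
  k=1: a=1, p=3, q=1
  k=2: a=2, p=8, q=3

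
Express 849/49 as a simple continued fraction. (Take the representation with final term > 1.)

[17; 3, 16]

849 = 17×49 + 16
49 = 3×16 + 1
16 = 16×1 + 0  (stop)
So 849/49 = [17; 3, 16].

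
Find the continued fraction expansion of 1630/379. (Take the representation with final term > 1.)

1630 = 4×379 + 114
379 = 3×114 + 37
114 = 3×37 + 3
37 = 12×3 + 1
3 = 3×1 + 0  (stop)
So 1630/379 = [4; 3, 3, 12, 3].

[4; 3, 3, 12, 3]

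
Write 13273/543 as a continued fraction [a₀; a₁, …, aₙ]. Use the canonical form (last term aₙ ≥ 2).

[24; 2, 3, 1, 19, 3]

13273 = 24·543 + 241
543 = 2·241 + 61
241 = 3·61 + 58
61 = 1·58 + 3
58 = 19·3 + 1
3 = 3·1 + 0  (stop)
So 13273/543 = [24; 2, 3, 1, 19, 3].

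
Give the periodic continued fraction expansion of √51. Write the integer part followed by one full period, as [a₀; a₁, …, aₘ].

a₀ = ⌊√51⌋ = 7.

[7; 7, 14]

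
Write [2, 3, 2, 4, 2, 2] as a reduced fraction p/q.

Using pₖ = aₖpₖ₋₁ + pₖ₋₂ and qₖ = aₖqₖ₋₁ + qₖ₋₂:
  k=0: a=2, p=2, q=1
  k=1: a=3, p=7, q=3
  k=2: a=2, p=16, q=7
  k=3: a=4, p=71, q=31
  k=4: a=2, p=158, q=69
  k=5: a=2, p=387, q=169

387/169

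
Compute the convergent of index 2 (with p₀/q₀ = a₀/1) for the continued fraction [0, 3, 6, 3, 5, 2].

6/19

Using pₖ = aₖpₖ₋₁ + pₖ₋₂, qₖ = aₖqₖ₋₁ + qₖ₋₂ (with p₋₁=1, p₋₂=0, q₋₁=0, q₋₂=1):
  k=0: a=0, p=0, q=1
  k=1: a=3, p=1, q=3
  k=2: a=6, p=6, q=19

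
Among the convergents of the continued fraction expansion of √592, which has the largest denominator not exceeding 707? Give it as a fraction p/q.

10657/438

√592 = [24; 3, 48, …] (period length 2).
Convergents:
  p_0/q_0 = 24/1
  p_1/q_1 = 73/3
  p_2/q_2 = 3528/145
  p_3/q_3 = 10657/438
  p_4/q_4 = 515064/21169
q_3 = 438 ≤ 707 < 21169 = q_4, so the answer is 10657/438.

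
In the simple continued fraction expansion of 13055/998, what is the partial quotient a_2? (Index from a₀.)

13055 = 13·998 + 81   →  a_0 = 13
998 = 12·81 + 26   →  a_1 = 12
81 = 3·26 + 3   →  a_2 = 3

3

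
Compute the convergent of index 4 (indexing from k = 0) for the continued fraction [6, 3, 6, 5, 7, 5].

Using pₖ = aₖpₖ₋₁ + pₖ₋₂, qₖ = aₖqₖ₋₁ + qₖ₋₂ (with p₋₁=1, p₋₂=0, q₋₁=0, q₋₂=1):
  k=0: a=6, p=6, q=1
  k=1: a=3, p=19, q=3
  k=2: a=6, p=120, q=19
  k=3: a=5, p=619, q=98
  k=4: a=7, p=4453, q=705

4453/705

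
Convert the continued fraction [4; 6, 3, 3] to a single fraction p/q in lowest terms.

262/63

Fold from the inside: start with 3/1.
  3 + 1/3 = 10/3
  6 + 3/10 = 63/10
  4 + 10/63 = 262/63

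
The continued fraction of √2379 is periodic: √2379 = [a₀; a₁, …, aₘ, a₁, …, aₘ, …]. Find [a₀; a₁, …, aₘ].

[48; 1, 3, 2, 3, 1, 96]

a₀ = ⌊√2379⌋ = 48.
With m₀=0, d₀=1 and mₖ₊₁ = dₖaₖ − mₖ, dₖ₊₁ = (n − mₖ₊₁²)/dₖ, aₖ₊₁ = ⌊(a₀+mₖ₊₁)/dₖ₊₁⌋:
  k=1: m=48, d=75, a=1
  k=2: m=27, d=22, a=3
  k=3: m=39, d=39, a=2
  k=4: m=39, d=22, a=3
  k=5: m=27, d=75, a=1
  k=6: m=48, d=1, a=96
d=1 and a=2a₀=96 at k=6, so the next step gives (m, d) = (48, 75) again — its k=1 value — and the period has length 6.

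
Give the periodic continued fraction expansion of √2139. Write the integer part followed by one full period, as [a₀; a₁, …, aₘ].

a₀ = ⌊√2139⌋ = 46.
With m₀=0, d₀=1 and mₖ₊₁ = dₖaₖ − mₖ, dₖ₊₁ = (n − mₖ₊₁²)/dₖ, aₖ₊₁ = ⌊(a₀+mₖ₊₁)/dₖ₊₁⌋:
  k=1: m=46, d=23, a=4
  k=2: m=46, d=1, a=92
d=1 and a=2a₀=92 at k=2, so the next step gives (m, d) = (46, 23) again — its k=1 value — and the period has length 2.

[46; 4, 92]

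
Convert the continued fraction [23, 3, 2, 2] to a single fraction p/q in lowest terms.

Using pₖ = aₖpₖ₋₁ + pₖ₋₂ and qₖ = aₖqₖ₋₁ + qₖ₋₂:
  k=0: a=23, p=23, q=1
  k=1: a=3, p=70, q=3
  k=2: a=2, p=163, q=7
  k=3: a=2, p=396, q=17

396/17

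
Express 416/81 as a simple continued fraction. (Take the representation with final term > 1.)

416 = 5*81 + 11
81 = 7*11 + 4
11 = 2*4 + 3
4 = 1*3 + 1
3 = 3*1 + 0  (stop)
So 416/81 = [5; 7, 2, 1, 3].

[5; 7, 2, 1, 3]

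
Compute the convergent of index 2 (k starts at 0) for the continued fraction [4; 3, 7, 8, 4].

95/22

Using pₖ = aₖpₖ₋₁ + pₖ₋₂, qₖ = aₖqₖ₋₁ + qₖ₋₂ (with p₋₁=1, p₋₂=0, q₋₁=0, q₋₂=1):
  k=0: a=4, p=4, q=1
  k=1: a=3, p=13, q=3
  k=2: a=7, p=95, q=22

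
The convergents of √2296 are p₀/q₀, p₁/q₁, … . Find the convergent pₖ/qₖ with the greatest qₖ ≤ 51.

√2296 = [47; 1, 10, 1, 94, …] (period length 4).
Convergents:
  p_0/q_0 = 47/1
  p_1/q_1 = 48/1
  p_2/q_2 = 527/11
  p_3/q_3 = 575/12
  p_4/q_4 = 54577/1139
q_3 = 12 ≤ 51 < 1139 = q_4, so the answer is 575/12.

575/12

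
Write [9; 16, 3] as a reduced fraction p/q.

444/49

Fold from the inside: start with 3/1.
  16 + 1/3 = 49/3
  9 + 3/49 = 444/49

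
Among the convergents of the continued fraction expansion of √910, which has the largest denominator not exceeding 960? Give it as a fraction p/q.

√910 = [30; 6, 60, …] (period length 2).
Convergents:
  p_0/q_0 = 30/1
  p_1/q_1 = 181/6
  p_2/q_2 = 10890/361
  p_3/q_3 = 65521/2172
q_2 = 361 ≤ 960 < 2172 = q_3, so the answer is 10890/361.

10890/361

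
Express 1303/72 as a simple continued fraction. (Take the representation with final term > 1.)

1303 = 18×72 + 7
72 = 10×7 + 2
7 = 3×2 + 1
2 = 2×1 + 0  (stop)
So 1303/72 = [18; 10, 3, 2].

[18; 10, 3, 2]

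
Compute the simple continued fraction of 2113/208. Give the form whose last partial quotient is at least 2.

[10; 6, 3, 3, 3]

2113 = 10×208 + 33
208 = 6×33 + 10
33 = 3×10 + 3
10 = 3×3 + 1
3 = 3×1 + 0  (stop)
So 2113/208 = [10; 6, 3, 3, 3].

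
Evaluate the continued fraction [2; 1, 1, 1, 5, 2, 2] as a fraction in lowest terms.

241/91

Using pₖ = aₖpₖ₋₁ + pₖ₋₂ and qₖ = aₖqₖ₋₁ + qₖ₋₂:
  k=0: a=2, p=2, q=1
  k=1: a=1, p=3, q=1
  k=2: a=1, p=5, q=2
  k=3: a=1, p=8, q=3
  k=4: a=5, p=45, q=17
  k=5: a=2, p=98, q=37
  k=6: a=2, p=241, q=91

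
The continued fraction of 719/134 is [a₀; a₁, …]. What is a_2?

1

719 = 5·134 + 49   →  a_0 = 5
134 = 2·49 + 36   →  a_1 = 2
49 = 1·36 + 13   →  a_2 = 1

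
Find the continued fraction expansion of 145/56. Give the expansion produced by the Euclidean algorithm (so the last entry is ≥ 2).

[2; 1, 1, 2, 3, 3]

145 = 2*56 + 33
56 = 1*33 + 23
33 = 1*23 + 10
23 = 2*10 + 3
10 = 3*3 + 1
3 = 3*1 + 0  (stop)
So 145/56 = [2; 1, 1, 2, 3, 3].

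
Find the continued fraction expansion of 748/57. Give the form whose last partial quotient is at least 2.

748 = 13×57 + 7
57 = 8×7 + 1
7 = 7×1 + 0  (stop)
So 748/57 = [13; 8, 7].

[13; 8, 7]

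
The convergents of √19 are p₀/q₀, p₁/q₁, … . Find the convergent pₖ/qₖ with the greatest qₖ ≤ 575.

1421/326

√19 = [4; 2, 1, 3, 1, 2, 8, …] (period length 6).
Convergents:
  p_0/q_0 = 4/1
  p_1/q_1 = 9/2
  p_2/q_2 = 13/3
  p_3/q_3 = 48/11
  p_4/q_4 = 61/14
  p_5/q_5 = 170/39
  p_6/q_6 = 1421/326
  p_7/q_7 = 3012/691
q_6 = 326 ≤ 575 < 691 = q_7, so the answer is 1421/326.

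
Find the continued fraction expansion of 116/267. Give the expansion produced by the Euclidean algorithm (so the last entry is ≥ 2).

[0; 2, 3, 3, 5, 2]

116 = 0×267 + 116
267 = 2×116 + 35
116 = 3×35 + 11
35 = 3×11 + 2
11 = 5×2 + 1
2 = 2×1 + 0  (stop)
So 116/267 = [0; 2, 3, 3, 5, 2].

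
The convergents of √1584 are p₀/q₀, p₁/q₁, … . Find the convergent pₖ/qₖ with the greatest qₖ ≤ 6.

√1584 = [39; 1, 3, 1, 78, …] (period length 4).
Convergents:
  p_0/q_0 = 39/1
  p_1/q_1 = 40/1
  p_2/q_2 = 159/4
  p_3/q_3 = 199/5
  p_4/q_4 = 15681/394
q_3 = 5 ≤ 6 < 394 = q_4, so the answer is 199/5.

199/5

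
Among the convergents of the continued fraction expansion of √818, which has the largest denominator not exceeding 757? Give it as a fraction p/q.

√818 = [28; 1, 1, 1, 1, 56, …] (period length 5).
Convergents:
  p_0/q_0 = 28/1
  p_1/q_1 = 29/1
  p_2/q_2 = 57/2
  p_3/q_3 = 86/3
  p_4/q_4 = 143/5
  p_5/q_5 = 8094/283
  p_6/q_6 = 8237/288
  p_7/q_7 = 16331/571
  p_8/q_8 = 24568/859
q_7 = 571 ≤ 757 < 859 = q_8, so the answer is 16331/571.

16331/571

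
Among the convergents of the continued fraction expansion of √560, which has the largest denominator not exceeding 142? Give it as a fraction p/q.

3313/140

√560 = [23; 1, 1, 1, 46, …] (period length 4).
Convergents:
  p_0/q_0 = 23/1
  p_1/q_1 = 24/1
  p_2/q_2 = 47/2
  p_3/q_3 = 71/3
  p_4/q_4 = 3313/140
  p_5/q_5 = 3384/143
q_4 = 140 ≤ 142 < 143 = q_5, so the answer is 3313/140.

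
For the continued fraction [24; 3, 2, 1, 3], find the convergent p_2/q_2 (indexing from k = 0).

Using pₖ = aₖpₖ₋₁ + pₖ₋₂, qₖ = aₖqₖ₋₁ + qₖ₋₂ (with p₋₁=1, p₋₂=0, q₋₁=0, q₋₂=1):
  k=0: a=24, p=24, q=1
  k=1: a=3, p=73, q=3
  k=2: a=2, p=170, q=7

170/7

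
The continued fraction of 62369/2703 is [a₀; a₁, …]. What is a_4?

16

62369 = 23·2703 + 200   →  a_0 = 23
2703 = 13·200 + 103   →  a_1 = 13
200 = 1·103 + 97   →  a_2 = 1
103 = 1·97 + 6   →  a_3 = 1
97 = 16·6 + 1   →  a_4 = 16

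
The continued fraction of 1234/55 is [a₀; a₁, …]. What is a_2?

1234 = 22·55 + 24   →  a_0 = 22
55 = 2·24 + 7   →  a_1 = 2
24 = 3·7 + 3   →  a_2 = 3

3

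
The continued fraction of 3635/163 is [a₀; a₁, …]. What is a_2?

3

3635 = 22·163 + 49   →  a_0 = 22
163 = 3·49 + 16   →  a_1 = 3
49 = 3·16 + 1   →  a_2 = 3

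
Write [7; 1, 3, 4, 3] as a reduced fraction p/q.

Using pₖ = aₖpₖ₋₁ + pₖ₋₂ and qₖ = aₖqₖ₋₁ + qₖ₋₂:
  k=0: a=7, p=7, q=1
  k=1: a=1, p=8, q=1
  k=2: a=3, p=31, q=4
  k=3: a=4, p=132, q=17
  k=4: a=3, p=427, q=55

427/55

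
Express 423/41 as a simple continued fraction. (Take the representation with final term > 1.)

423 = 10×41 + 13
41 = 3×13 + 2
13 = 6×2 + 1
2 = 2×1 + 0  (stop)
So 423/41 = [10; 3, 6, 2].

[10; 3, 6, 2]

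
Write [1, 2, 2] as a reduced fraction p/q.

Using pₖ = aₖpₖ₋₁ + pₖ₋₂ and qₖ = aₖqₖ₋₁ + qₖ₋₂:
  k=0: a=1, p=1, q=1
  k=1: a=2, p=3, q=2
  k=2: a=2, p=7, q=5

7/5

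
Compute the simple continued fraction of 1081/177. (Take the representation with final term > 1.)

[6; 9, 3, 6]

1081 = 6·177 + 19
177 = 9·19 + 6
19 = 3·6 + 1
6 = 6·1 + 0  (stop)
So 1081/177 = [6; 9, 3, 6].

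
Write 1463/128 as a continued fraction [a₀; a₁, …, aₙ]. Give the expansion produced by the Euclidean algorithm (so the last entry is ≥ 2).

1463 = 11·128 + 55
128 = 2·55 + 18
55 = 3·18 + 1
18 = 18·1 + 0  (stop)
So 1463/128 = [11; 2, 3, 18].

[11; 2, 3, 18]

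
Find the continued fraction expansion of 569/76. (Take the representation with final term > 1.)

569 = 7·76 + 37
76 = 2·37 + 2
37 = 18·2 + 1
2 = 2·1 + 0  (stop)
So 569/76 = [7; 2, 18, 2].

[7; 2, 18, 2]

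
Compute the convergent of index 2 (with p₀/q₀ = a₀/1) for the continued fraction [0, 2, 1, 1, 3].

1/3

Using pₖ = aₖpₖ₋₁ + pₖ₋₂, qₖ = aₖqₖ₋₁ + qₖ₋₂ (with p₋₁=1, p₋₂=0, q₋₁=0, q₋₂=1):
  k=0: a=0, p=0, q=1
  k=1: a=2, p=1, q=2
  k=2: a=1, p=1, q=3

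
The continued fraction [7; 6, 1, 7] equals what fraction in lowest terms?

Using pₖ = aₖpₖ₋₁ + pₖ₋₂ and qₖ = aₖqₖ₋₁ + qₖ₋₂:
  k=0: a=7, p=7, q=1
  k=1: a=6, p=43, q=6
  k=2: a=1, p=50, q=7
  k=3: a=7, p=393, q=55

393/55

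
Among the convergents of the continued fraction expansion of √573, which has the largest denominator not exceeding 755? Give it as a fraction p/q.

√573 = [23; 1, 14, 1, 46, …] (period length 4).
Convergents:
  p_0/q_0 = 23/1
  p_1/q_1 = 24/1
  p_2/q_2 = 359/15
  p_3/q_3 = 383/16
  p_4/q_4 = 17977/751
  p_5/q_5 = 18360/767
q_4 = 751 ≤ 755 < 767 = q_5, so the answer is 17977/751.

17977/751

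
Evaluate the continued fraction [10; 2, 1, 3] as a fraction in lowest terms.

114/11

Fold from the inside: start with 3/1.
  1 + 1/3 = 4/3
  2 + 3/4 = 11/4
  10 + 4/11 = 114/11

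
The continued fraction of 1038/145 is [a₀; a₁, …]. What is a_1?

6

1038 = 7·145 + 23   →  a_0 = 7
145 = 6·23 + 7   →  a_1 = 6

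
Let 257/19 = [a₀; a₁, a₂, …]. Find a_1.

1

257 = 13·19 + 10   →  a_0 = 13
19 = 1·10 + 9   →  a_1 = 1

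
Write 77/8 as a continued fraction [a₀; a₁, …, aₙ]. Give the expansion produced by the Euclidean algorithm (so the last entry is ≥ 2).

[9; 1, 1, 1, 2]

77 = 9×8 + 5
8 = 1×5 + 3
5 = 1×3 + 2
3 = 1×2 + 1
2 = 2×1 + 0  (stop)
So 77/8 = [9; 1, 1, 1, 2].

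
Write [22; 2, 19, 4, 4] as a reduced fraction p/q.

Using pₖ = aₖpₖ₋₁ + pₖ₋₂ and qₖ = aₖqₖ₋₁ + qₖ₋₂:
  k=0: a=22, p=22, q=1
  k=1: a=2, p=45, q=2
  k=2: a=19, p=877, q=39
  k=3: a=4, p=3553, q=158
  k=4: a=4, p=15089, q=671

15089/671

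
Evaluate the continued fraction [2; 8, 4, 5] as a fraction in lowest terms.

Using pₖ = aₖpₖ₋₁ + pₖ₋₂ and qₖ = aₖqₖ₋₁ + qₖ₋₂:
  k=0: a=2, p=2, q=1
  k=1: a=8, p=17, q=8
  k=2: a=4, p=70, q=33
  k=3: a=5, p=367, q=173

367/173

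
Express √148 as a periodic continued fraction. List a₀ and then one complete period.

a₀ = ⌊√148⌋ = 12.
With m₀=0, d₀=1 and mₖ₊₁ = dₖaₖ − mₖ, dₖ₊₁ = (n − mₖ₊₁²)/dₖ, aₖ₊₁ = ⌊(a₀+mₖ₊₁)/dₖ₊₁⌋:
  k=1: m=12, d=4, a=6
  k=2: m=12, d=1, a=24
d=1 and a=2a₀=24 at k=2, so the next step gives (m, d) = (12, 4) again — its k=1 value — and the period has length 2.

[12; 6, 24]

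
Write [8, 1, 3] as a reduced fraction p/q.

35/4

Fold from the inside: start with 3/1.
  1 + 1/3 = 4/3
  8 + 3/4 = 35/4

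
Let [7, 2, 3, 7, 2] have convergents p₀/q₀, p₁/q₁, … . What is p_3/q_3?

Using pₖ = aₖpₖ₋₁ + pₖ₋₂, qₖ = aₖqₖ₋₁ + qₖ₋₂ (with p₋₁=1, p₋₂=0, q₋₁=0, q₋₂=1):
  k=0: a=7, p=7, q=1
  k=1: a=2, p=15, q=2
  k=2: a=3, p=52, q=7
  k=3: a=7, p=379, q=51

379/51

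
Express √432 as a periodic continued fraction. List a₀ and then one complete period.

a₀ = ⌊√432⌋ = 20.
With m₀=0, d₀=1 and mₖ₊₁ = dₖaₖ − mₖ, dₖ₊₁ = (n − mₖ₊₁²)/dₖ, aₖ₊₁ = ⌊(a₀+mₖ₊₁)/dₖ₊₁⌋:
  k=1: m=20, d=32, a=1
  k=2: m=12, d=9, a=3
  k=3: m=15, d=23, a=1
  k=4: m=8, d=16, a=1
  k=5: m=8, d=23, a=1
  k=6: m=15, d=9, a=3
  k=7: m=12, d=32, a=1
  k=8: m=20, d=1, a=40
d=1 and a=2a₀=40 at k=8, so the next step gives (m, d) = (20, 32) again — its k=1 value — and the period has length 8.

[20; 1, 3, 1, 1, 1, 3, 1, 40]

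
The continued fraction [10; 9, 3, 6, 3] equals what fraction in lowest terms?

5650/559

Fold from the inside: start with 3/1.
  6 + 1/3 = 19/3
  3 + 3/19 = 60/19
  9 + 19/60 = 559/60
  10 + 60/559 = 5650/559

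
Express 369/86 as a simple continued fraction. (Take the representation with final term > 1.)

[4; 3, 2, 3, 1, 2]

369 = 4*86 + 25
86 = 3*25 + 11
25 = 2*11 + 3
11 = 3*3 + 2
3 = 1*2 + 1
2 = 2*1 + 0  (stop)
So 369/86 = [4; 3, 2, 3, 1, 2].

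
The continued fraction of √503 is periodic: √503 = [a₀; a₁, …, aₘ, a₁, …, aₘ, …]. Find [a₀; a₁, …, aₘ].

a₀ = ⌊√503⌋ = 22.
With m₀=0, d₀=1 and mₖ₊₁ = dₖaₖ − mₖ, dₖ₊₁ = (n − mₖ₊₁²)/dₖ, aₖ₊₁ = ⌊(a₀+mₖ₊₁)/dₖ₊₁⌋:
  k=1: m=22, d=19, a=2
  k=2: m=16, d=13, a=2
  k=3: m=10, d=31, a=1
  k=4: m=21, d=2, a=21
  k=5: m=21, d=31, a=1
  k=6: m=10, d=13, a=2
  k=7: m=16, d=19, a=2
  k=8: m=22, d=1, a=44
d=1 and a=2a₀=44 at k=8, so the next step gives (m, d) = (22, 19) again — its k=1 value — and the period has length 8.

[22; 2, 2, 1, 21, 1, 2, 2, 44]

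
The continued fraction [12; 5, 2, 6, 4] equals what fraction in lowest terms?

Using pₖ = aₖpₖ₋₁ + pₖ₋₂ and qₖ = aₖqₖ₋₁ + qₖ₋₂:
  k=0: a=12, p=12, q=1
  k=1: a=5, p=61, q=5
  k=2: a=2, p=134, q=11
  k=3: a=6, p=865, q=71
  k=4: a=4, p=3594, q=295

3594/295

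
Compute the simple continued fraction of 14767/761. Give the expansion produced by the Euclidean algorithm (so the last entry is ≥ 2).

[19; 2, 2, 8, 18]

14767 = 19×761 + 308
761 = 2×308 + 145
308 = 2×145 + 18
145 = 8×18 + 1
18 = 18×1 + 0  (stop)
So 14767/761 = [19; 2, 2, 8, 18].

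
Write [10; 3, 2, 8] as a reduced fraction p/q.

Fold from the inside: start with 8/1.
  2 + 1/8 = 17/8
  3 + 8/17 = 59/17
  10 + 17/59 = 607/59

607/59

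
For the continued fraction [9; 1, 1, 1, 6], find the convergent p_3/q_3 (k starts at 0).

Using pₖ = aₖpₖ₋₁ + pₖ₋₂, qₖ = aₖqₖ₋₁ + qₖ₋₂ (with p₋₁=1, p₋₂=0, q₋₁=0, q₋₂=1):
  k=0: a=9, p=9, q=1
  k=1: a=1, p=10, q=1
  k=2: a=1, p=19, q=2
  k=3: a=1, p=29, q=3

29/3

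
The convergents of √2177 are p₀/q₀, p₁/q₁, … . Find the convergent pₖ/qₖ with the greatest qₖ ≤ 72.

√2177 = [46; 1, 1, 1, 12, 1, 1, 1, 92, …] (period length 8).
Convergents:
  p_0/q_0 = 46/1
  p_1/q_1 = 47/1
  p_2/q_2 = 93/2
  p_3/q_3 = 140/3
  p_4/q_4 = 1773/38
  p_5/q_5 = 1913/41
  p_6/q_6 = 3686/79
q_5 = 41 ≤ 72 < 79 = q_6, so the answer is 1913/41.

1913/41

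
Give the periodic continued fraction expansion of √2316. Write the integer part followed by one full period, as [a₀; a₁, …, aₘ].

a₀ = ⌊√2316⌋ = 48.
With m₀=0, d₀=1 and mₖ₊₁ = dₖaₖ − mₖ, dₖ₊₁ = (n − mₖ₊₁²)/dₖ, aₖ₊₁ = ⌊(a₀+mₖ₊₁)/dₖ₊₁⌋:
  k=1: m=48, d=12, a=8
  k=2: m=48, d=1, a=96
d=1 and a=2a₀=96 at k=2, so the next step gives (m, d) = (48, 12) again — its k=1 value — and the period has length 2.

[48; 8, 96]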